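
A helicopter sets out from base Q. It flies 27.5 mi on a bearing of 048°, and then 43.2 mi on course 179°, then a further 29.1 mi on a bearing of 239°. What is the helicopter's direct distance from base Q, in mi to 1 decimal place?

Leg 1 (048°, 27.5 mi): east 27.5 sin 48° = 20.44, north 27.5 cos 48° = 18.40
Leg 2 (179°, 43.2 mi): east 43.2 sin 179° = 0.75, north 43.2 cos 179° = -43.19
Leg 3 (239°, 29.1 mi): east 29.1 sin 239° = -24.94, north 29.1 cos 239° = -14.99
Net: -3.75 east, -39.78 north. Distance = √((-3.75)² + (-39.78)²) = 39.957 mi.

40.0 mi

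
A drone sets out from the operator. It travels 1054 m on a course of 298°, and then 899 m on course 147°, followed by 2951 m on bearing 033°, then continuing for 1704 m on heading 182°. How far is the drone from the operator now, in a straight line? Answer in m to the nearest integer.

Leg 1 (298°, 1054 m): east 1054 sin 298° = -930.63, north 1054 cos 298° = 494.82
Leg 2 (147°, 899 m): east 899 sin 147° = 489.63, north 899 cos 147° = -753.96
Leg 3 (033°, 2951 m): east 2951 sin 33° = 1607.23, north 2951 cos 33° = 2474.92
Leg 4 (182°, 1704 m): east 1704 sin 182° = -59.47, north 1704 cos 182° = -1702.96
Net: 1106.76 east, 512.81 north. Distance = √((1106.76)² + (512.81)²) = 1219.797 m.

1220 m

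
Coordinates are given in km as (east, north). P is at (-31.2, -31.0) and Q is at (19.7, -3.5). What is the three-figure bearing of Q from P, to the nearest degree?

062°

Δeast = 19.7 − -31.2 = 50.90; Δnorth = -3.5 − -31.0 = 27.50.
Bearing = atan2(Δeast, Δnorth) mod 360° = 61.62° ≈ 062°.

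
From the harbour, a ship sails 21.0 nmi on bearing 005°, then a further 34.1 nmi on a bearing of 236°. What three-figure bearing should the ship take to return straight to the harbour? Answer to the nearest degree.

094°

Leg 1 (005°, 21.0 nmi): east 21.0 sin 5° = 1.83, north 21.0 cos 5° = 20.92
Leg 2 (236°, 34.1 nmi): east 34.1 sin 236° = -28.27, north 34.1 cos 236° = -19.07
Net displacement: -26.44 east, 1.85 north. Direction back to start is (26.44, -1.85): bearing = atan2(26.44, -1.85) mod 360° = 94.01° ≈ 094°.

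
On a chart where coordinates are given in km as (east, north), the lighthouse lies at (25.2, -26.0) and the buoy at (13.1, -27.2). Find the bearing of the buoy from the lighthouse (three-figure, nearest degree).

Δeast = 13.1 − 25.2 = -12.10; Δnorth = -27.2 − -26.0 = -1.20.
Bearing = atan2(Δeast, Δnorth) mod 360° = 264.34° ≈ 264°.

264°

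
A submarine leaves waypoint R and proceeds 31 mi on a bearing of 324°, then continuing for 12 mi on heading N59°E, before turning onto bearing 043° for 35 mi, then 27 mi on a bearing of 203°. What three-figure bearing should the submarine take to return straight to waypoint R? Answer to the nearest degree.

Leg 1 (324°, 31 mi): east 31 sin 324° = -18.22, north 31 cos 324° = 25.08
Leg 2 (N59°E, 12 mi): east 12 sin 59° = 10.29, north 12 cos 59° = 6.18
Leg 3 (043°, 35 mi): east 35 sin 43° = 23.87, north 35 cos 43° = 25.60
Leg 4 (203°, 27 mi): east 27 sin 203° = -10.55, north 27 cos 203° = -24.85
Net displacement: 5.38 east, 32.00 north. Direction back to start is (-5.38, -32.00): bearing = atan2(-5.38, -32.00) mod 360° = 189.55° ≈ 190°.

190°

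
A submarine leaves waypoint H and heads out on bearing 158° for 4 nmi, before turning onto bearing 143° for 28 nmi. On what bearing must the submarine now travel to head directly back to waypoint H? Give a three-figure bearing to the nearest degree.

325°

Leg 1 (158°, 4 nmi): east 4 sin 158° = 1.50, north 4 cos 158° = -3.71
Leg 2 (143°, 28 nmi): east 28 sin 143° = 16.85, north 28 cos 143° = -22.36
Net displacement: 18.35 east, -26.07 north. Direction back to start is (-18.35, 26.07): bearing = atan2(-18.35, 26.07) mod 360° = 324.86° ≈ 325°.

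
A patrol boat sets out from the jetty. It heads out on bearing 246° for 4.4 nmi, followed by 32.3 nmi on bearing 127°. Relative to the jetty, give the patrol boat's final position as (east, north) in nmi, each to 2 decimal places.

(21.78, -21.23)

Leg 1 (246°, 4.4 nmi): east 4.4 sin 246° = -4.02, north 4.4 cos 246° = -1.79
Leg 2 (127°, 32.3 nmi): east 32.3 sin 127° = 25.80, north 32.3 cos 127° = -19.44
Summing: 21.78 nmi east, -21.23 nmi north → (21.78, -21.23).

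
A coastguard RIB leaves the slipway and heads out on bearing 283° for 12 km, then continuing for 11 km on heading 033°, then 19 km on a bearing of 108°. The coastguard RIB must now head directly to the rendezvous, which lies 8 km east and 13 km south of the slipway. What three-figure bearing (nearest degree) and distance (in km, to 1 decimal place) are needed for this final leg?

Leg 1 (283°, 12 km): east 12 sin 283° = -11.69, north 12 cos 283° = 2.70
Leg 2 (033°, 11 km): east 11 sin 33° = 5.99, north 11 cos 33° = 9.23
Leg 3 (108°, 19 km): east 19 sin 108° = 18.07, north 19 cos 108° = -5.87
Current position: (12.37, 6.05). Target: (8, -13). Remaining: Δeast = -4.37, Δnorth = -19.05.
Bearing = atan2(-4.37, -19.05) mod 360° = 192.91°; distance = √((-4.37)² + (-19.05)²) = 19.548 km.

193°, 19.5 km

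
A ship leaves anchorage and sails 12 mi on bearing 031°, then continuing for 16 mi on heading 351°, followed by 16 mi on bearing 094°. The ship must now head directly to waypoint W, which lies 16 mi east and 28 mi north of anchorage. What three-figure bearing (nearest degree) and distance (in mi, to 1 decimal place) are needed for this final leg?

Leg 1 (031°, 12 mi): east 12 sin 31° = 6.18, north 12 cos 31° = 10.29
Leg 2 (351°, 16 mi): east 16 sin 351° = -2.50, north 16 cos 351° = 15.80
Leg 3 (094°, 16 mi): east 16 sin 94° = 15.96, north 16 cos 94° = -1.12
Current position: (19.64, 24.97). Target: (16, 28). Remaining: Δeast = -3.64, Δnorth = 3.03.
Bearing = atan2(-3.64, 3.03) mod 360° = 309.76°; distance = √((-3.64)² + (3.03)²) = 4.733 mi.

310°, 4.7 mi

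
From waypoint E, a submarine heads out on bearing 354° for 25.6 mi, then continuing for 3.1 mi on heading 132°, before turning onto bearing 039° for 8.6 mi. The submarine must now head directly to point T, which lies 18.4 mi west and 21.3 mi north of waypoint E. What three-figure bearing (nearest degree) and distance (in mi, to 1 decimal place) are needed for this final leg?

Leg 1 (354°, 25.6 mi): east 25.6 sin 354° = -2.68, north 25.6 cos 354° = 25.46
Leg 2 (132°, 3.1 mi): east 3.1 sin 132° = 2.30, north 3.1 cos 132° = -2.07
Leg 3 (039°, 8.6 mi): east 8.6 sin 39° = 5.41, north 8.6 cos 39° = 6.68
Current position: (5.04, 30.07). Target: (-18.4, 21.3). Remaining: Δeast = -23.44, Δnorth = -8.77.
Bearing = atan2(-23.44, -8.77) mod 360° = 249.49°; distance = √((-23.44)² + (-8.77)²) = 25.027 mi.

249°, 25.0 mi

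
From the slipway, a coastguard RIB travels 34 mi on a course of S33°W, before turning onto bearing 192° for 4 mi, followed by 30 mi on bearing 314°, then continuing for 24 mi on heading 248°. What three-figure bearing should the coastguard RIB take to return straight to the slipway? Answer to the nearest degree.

Leg 1 (S33°W, 34 mi): east 34 sin 213° = -18.52, north 34 cos 213° = -28.51
Leg 2 (192°, 4 mi): east 4 sin 192° = -0.83, north 4 cos 192° = -3.91
Leg 3 (314°, 30 mi): east 30 sin 314° = -21.58, north 30 cos 314° = 20.84
Leg 4 (248°, 24 mi): east 24 sin 248° = -22.25, north 24 cos 248° = -8.99
Net displacement: -63.18 east, -20.58 north. Direction back to start is (63.18, 20.58): bearing = atan2(63.18, 20.58) mod 360° = 71.96° ≈ 072°.

072°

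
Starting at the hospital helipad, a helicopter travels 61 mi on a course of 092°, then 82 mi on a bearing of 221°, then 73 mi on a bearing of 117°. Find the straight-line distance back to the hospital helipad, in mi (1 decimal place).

121.1 mi

Leg 1 (092°, 61 mi): east 61 sin 92° = 60.96, north 61 cos 92° = -2.13
Leg 2 (221°, 82 mi): east 82 sin 221° = -53.80, north 82 cos 221° = -61.89
Leg 3 (117°, 73 mi): east 73 sin 117° = 65.04, north 73 cos 117° = -33.14
Net: 72.21 east, -97.16 north. Distance = √((72.21)² + (-97.16)²) = 121.052 mi.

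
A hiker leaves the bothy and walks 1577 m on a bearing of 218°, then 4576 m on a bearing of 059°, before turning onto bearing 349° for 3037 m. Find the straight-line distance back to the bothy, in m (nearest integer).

Leg 1 (218°, 1577 m): east 1577 sin 218° = -970.90, north 1577 cos 218° = -1242.69
Leg 2 (059°, 4576 m): east 4576 sin 59° = 3922.40, north 4576 cos 59° = 2356.81
Leg 3 (349°, 3037 m): east 3037 sin 349° = -579.49, north 3037 cos 349° = 2981.20
Net: 2372.01 east, 4095.32 north. Distance = √((2372.01)² + (4095.32)²) = 4732.665 m.

4733 m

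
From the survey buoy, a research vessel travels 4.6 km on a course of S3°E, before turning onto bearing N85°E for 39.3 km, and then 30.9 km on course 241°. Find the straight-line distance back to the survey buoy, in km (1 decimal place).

Leg 1 (S3°E, 4.6 km): east 4.6 sin 177° = 0.24, north 4.6 cos 177° = -4.59
Leg 2 (N85°E, 39.3 km): east 39.3 sin 85° = 39.15, north 39.3 cos 85° = 3.43
Leg 3 (241°, 30.9 km): east 30.9 sin 241° = -27.03, north 30.9 cos 241° = -14.98
Net: 12.37 east, -16.15 north. Distance = √((12.37)² + (-16.15)²) = 20.340 km.

20.3 km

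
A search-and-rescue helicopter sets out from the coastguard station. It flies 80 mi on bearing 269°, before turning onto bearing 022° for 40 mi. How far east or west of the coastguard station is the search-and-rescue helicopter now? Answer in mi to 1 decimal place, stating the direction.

Leg 1 (269°, 80 mi): east 80 sin 269° = -79.99, north 80 cos 269° = -1.40
Leg 2 (022°, 40 mi): east 40 sin 22° = 14.98, north 40 cos 22° = 37.09
Net east component: -65.00 mi.

65.0 mi west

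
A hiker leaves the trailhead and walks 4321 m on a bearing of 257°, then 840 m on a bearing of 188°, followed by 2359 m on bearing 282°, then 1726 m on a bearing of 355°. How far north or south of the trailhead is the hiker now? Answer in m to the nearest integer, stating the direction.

406 m north

Leg 1 (257°, 4321 m): east 4321 sin 257° = -4210.25, north 4321 cos 257° = -972.01
Leg 2 (188°, 840 m): east 840 sin 188° = -116.91, north 840 cos 188° = -831.83
Leg 3 (282°, 2359 m): east 2359 sin 282° = -2307.45, north 2359 cos 282° = 490.46
Leg 4 (355°, 1726 m): east 1726 sin 355° = -150.43, north 1726 cos 355° = 1719.43
Net north component: 406.06 m.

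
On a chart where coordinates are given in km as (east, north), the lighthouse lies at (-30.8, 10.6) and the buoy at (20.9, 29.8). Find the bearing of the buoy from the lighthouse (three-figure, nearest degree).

070°

Δeast = 20.9 − -30.8 = 51.70; Δnorth = 29.8 − 10.6 = 19.20.
Bearing = atan2(Δeast, Δnorth) mod 360° = 69.63° ≈ 070°.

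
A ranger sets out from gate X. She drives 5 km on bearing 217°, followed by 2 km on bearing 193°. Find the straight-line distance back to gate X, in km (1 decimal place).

6.9 km

Leg 1 (217°, 5 km): east 5 sin 217° = -3.01, north 5 cos 217° = -3.99
Leg 2 (193°, 2 km): east 2 sin 193° = -0.45, north 2 cos 193° = -1.95
Net: -3.46 east, -5.94 north. Distance = √((-3.46)² + (-5.94)²) = 6.875 km.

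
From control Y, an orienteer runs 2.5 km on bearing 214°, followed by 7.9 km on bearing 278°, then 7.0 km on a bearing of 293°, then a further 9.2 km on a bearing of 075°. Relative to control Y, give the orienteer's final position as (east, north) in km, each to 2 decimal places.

(-6.78, 4.14)

Leg 1 (214°, 2.5 km): east 2.5 sin 214° = -1.40, north 2.5 cos 214° = -2.07
Leg 2 (278°, 7.9 km): east 7.9 sin 278° = -7.82, north 7.9 cos 278° = 1.10
Leg 3 (293°, 7.0 km): east 7.0 sin 293° = -6.44, north 7.0 cos 293° = 2.74
Leg 4 (075°, 9.2 km): east 9.2 sin 75° = 8.89, north 9.2 cos 75° = 2.38
Summing: -6.78 km east, 4.14 km north → (-6.78, 4.14).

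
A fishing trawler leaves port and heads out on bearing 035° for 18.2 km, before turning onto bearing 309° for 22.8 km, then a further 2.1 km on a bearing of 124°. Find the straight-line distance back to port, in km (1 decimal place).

28.6 km

Leg 1 (035°, 18.2 km): east 18.2 sin 35° = 10.44, north 18.2 cos 35° = 14.91
Leg 2 (309°, 22.8 km): east 22.8 sin 309° = -17.72, north 22.8 cos 309° = 14.35
Leg 3 (124°, 2.1 km): east 2.1 sin 124° = 1.74, north 2.1 cos 124° = -1.17
Net: -5.54 east, 28.08 north. Distance = √((-5.54)² + (28.08)²) = 28.624 km.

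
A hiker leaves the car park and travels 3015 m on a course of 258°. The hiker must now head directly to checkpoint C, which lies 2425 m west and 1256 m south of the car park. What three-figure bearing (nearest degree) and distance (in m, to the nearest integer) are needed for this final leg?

Leg 1 (258°, 3015 m): east 3015 sin 258° = -2949.12, north 3015 cos 258° = -626.85
Current position: (-2949.12, -626.85). Target: (-2425, -1256). Remaining: Δeast = 524.12, Δnorth = -629.15.
Bearing = atan2(524.12, -629.15) mod 360° = 140.20°; distance = √((524.12)² + (-629.15)²) = 818.854 m.

140°, 819 m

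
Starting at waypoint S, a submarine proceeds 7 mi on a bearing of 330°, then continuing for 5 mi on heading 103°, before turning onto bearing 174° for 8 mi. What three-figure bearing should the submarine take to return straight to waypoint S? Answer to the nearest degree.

Leg 1 (330°, 7 mi): east 7 sin 330° = -3.50, north 7 cos 330° = 6.06
Leg 2 (103°, 5 mi): east 5 sin 103° = 4.87, north 5 cos 103° = -1.12
Leg 3 (174°, 8 mi): east 8 sin 174° = 0.84, north 8 cos 174° = -7.96
Net displacement: 2.21 east, -3.02 north. Direction back to start is (-2.21, 3.02): bearing = atan2(-2.21, 3.02) mod 360° = 323.82° ≈ 324°.

324°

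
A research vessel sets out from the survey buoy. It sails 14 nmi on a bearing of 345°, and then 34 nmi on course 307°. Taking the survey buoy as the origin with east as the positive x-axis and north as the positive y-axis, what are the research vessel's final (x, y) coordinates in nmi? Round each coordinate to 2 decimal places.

Leg 1 (345°, 14 nmi): east 14 sin 345° = -3.62, north 14 cos 345° = 13.52
Leg 2 (307°, 34 nmi): east 34 sin 307° = -27.15, north 34 cos 307° = 20.46
Summing: -30.78 nmi east, 33.98 nmi north → (-30.78, 33.98).

(-30.78, 33.98)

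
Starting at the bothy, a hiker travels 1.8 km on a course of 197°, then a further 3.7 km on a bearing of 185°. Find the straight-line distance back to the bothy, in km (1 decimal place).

Leg 1 (197°, 1.8 km): east 1.8 sin 197° = -0.53, north 1.8 cos 197° = -1.72
Leg 2 (185°, 3.7 km): east 3.7 sin 185° = -0.32, north 3.7 cos 185° = -3.69
Net: -0.85 east, -5.41 north. Distance = √((-0.85)² + (-5.41)²) = 5.473 km.

5.5 km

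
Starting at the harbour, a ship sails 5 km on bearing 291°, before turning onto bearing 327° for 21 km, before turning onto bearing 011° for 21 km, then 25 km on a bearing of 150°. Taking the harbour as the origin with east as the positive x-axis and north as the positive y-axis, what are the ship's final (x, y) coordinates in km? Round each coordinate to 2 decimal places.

(0.40, 18.37)

Leg 1 (291°, 5 km): east 5 sin 291° = -4.67, north 5 cos 291° = 1.79
Leg 2 (327°, 21 km): east 21 sin 327° = -11.44, north 21 cos 327° = 17.61
Leg 3 (011°, 21 km): east 21 sin 11° = 4.01, north 21 cos 11° = 20.61
Leg 4 (150°, 25 km): east 25 sin 150° = 12.50, north 25 cos 150° = -21.65
Summing: 0.40 km east, 18.37 km north → (0.40, 18.37).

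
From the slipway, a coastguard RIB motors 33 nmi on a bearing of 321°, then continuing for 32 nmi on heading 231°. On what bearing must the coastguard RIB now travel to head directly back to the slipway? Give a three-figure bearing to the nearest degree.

097°

Leg 1 (321°, 33 nmi): east 33 sin 321° = -20.77, north 33 cos 321° = 25.65
Leg 2 (231°, 32 nmi): east 32 sin 231° = -24.87, north 32 cos 231° = -20.14
Net displacement: -45.64 east, 5.51 north. Direction back to start is (45.64, -5.51): bearing = atan2(45.64, -5.51) mod 360° = 96.88° ≈ 097°.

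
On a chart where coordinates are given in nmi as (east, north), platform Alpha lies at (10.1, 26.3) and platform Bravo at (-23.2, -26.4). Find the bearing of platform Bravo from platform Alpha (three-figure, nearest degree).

212°

Δeast = -23.2 − 10.1 = -33.30; Δnorth = -26.4 − 26.3 = -52.70.
Bearing = atan2(Δeast, Δnorth) mod 360° = 212.29° ≈ 212°.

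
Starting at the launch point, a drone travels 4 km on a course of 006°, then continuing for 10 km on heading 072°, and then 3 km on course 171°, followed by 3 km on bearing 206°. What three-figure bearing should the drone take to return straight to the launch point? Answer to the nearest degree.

261°

Leg 1 (006°, 4 km): east 4 sin 6° = 0.42, north 4 cos 6° = 3.98
Leg 2 (072°, 10 km): east 10 sin 72° = 9.51, north 10 cos 72° = 3.09
Leg 3 (171°, 3 km): east 3 sin 171° = 0.47, north 3 cos 171° = -2.96
Leg 4 (206°, 3 km): east 3 sin 206° = -1.32, north 3 cos 206° = -2.70
Net displacement: 9.08 east, 1.41 north. Direction back to start is (-9.08, -1.41): bearing = atan2(-9.08, -1.41) mod 360° = 261.18° ≈ 261°.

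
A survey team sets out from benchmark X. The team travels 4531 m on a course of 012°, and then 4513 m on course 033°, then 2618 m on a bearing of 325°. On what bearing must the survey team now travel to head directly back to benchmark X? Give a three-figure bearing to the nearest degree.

190°

Leg 1 (012°, 4531 m): east 4531 sin 12° = 942.05, north 4531 cos 12° = 4431.99
Leg 2 (033°, 4513 m): east 4513 sin 33° = 2457.96, north 4513 cos 33° = 3784.92
Leg 3 (325°, 2618 m): east 2618 sin 325° = -1501.62, north 2618 cos 325° = 2144.54
Net displacement: 1898.38 east, 10361.45 north. Direction back to start is (-1898.38, -10361.45): bearing = atan2(-1898.38, -10361.45) mod 360° = 190.38° ≈ 190°.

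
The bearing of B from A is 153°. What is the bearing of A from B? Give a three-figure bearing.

Back-bearing = 153° + 180° = 333°.

333°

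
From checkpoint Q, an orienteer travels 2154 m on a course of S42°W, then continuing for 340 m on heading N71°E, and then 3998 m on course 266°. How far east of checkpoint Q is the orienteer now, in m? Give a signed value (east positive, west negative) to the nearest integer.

-5108 m

Leg 1 (S42°W, 2154 m): east 2154 sin 222° = -1441.31, north 2154 cos 222° = -1600.73
Leg 2 (N71°E, 340 m): east 340 sin 71° = 321.48, north 340 cos 71° = 110.69
Leg 3 (266°, 3998 m): east 3998 sin 266° = -3988.26, north 3998 cos 266° = -278.89
Net east component: -5108.09 m.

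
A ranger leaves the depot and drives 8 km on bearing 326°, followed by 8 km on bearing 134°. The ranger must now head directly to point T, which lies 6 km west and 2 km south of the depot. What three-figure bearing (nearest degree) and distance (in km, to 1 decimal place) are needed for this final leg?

247°, 7.9 km

Leg 1 (326°, 8 km): east 8 sin 326° = -4.47, north 8 cos 326° = 6.63
Leg 2 (134°, 8 km): east 8 sin 134° = 5.75, north 8 cos 134° = -5.56
Current position: (1.28, 1.08). Target: (-6, -2). Remaining: Δeast = -7.28, Δnorth = -3.08.
Bearing = atan2(-7.28, -3.08) mod 360° = 247.10°; distance = √((-7.28)² + (-3.08)²) = 7.904 km.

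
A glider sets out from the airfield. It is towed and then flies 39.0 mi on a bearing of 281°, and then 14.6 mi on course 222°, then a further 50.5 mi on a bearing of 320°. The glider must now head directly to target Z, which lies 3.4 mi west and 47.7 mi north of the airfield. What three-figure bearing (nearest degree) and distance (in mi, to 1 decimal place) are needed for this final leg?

081°, 78.1 mi

Leg 1 (281°, 39.0 mi): east 39.0 sin 281° = -38.28, north 39.0 cos 281° = 7.44
Leg 2 (222°, 14.6 mi): east 14.6 sin 222° = -9.77, north 14.6 cos 222° = -10.85
Leg 3 (320°, 50.5 mi): east 50.5 sin 320° = -32.46, north 50.5 cos 320° = 38.69
Current position: (-80.51, 35.28). Target: (-3.4, 47.7). Remaining: Δeast = 77.11, Δnorth = 12.42.
Bearing = atan2(77.11, 12.42) mod 360° = 80.85°; distance = √((77.11)² + (12.42)²) = 78.108 mi.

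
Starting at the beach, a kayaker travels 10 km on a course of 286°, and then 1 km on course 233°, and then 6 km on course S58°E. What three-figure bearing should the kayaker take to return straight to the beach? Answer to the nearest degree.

079°

Leg 1 (286°, 10 km): east 10 sin 286° = -9.61, north 10 cos 286° = 2.76
Leg 2 (233°, 1 km): east 1 sin 233° = -0.80, north 1 cos 233° = -0.60
Leg 3 (S58°E, 6 km): east 6 sin 122° = 5.09, north 6 cos 122° = -3.18
Net displacement: -5.32 east, -1.02 north. Direction back to start is (5.32, 1.02): bearing = atan2(5.32, 1.02) mod 360° = 79.10° ≈ 079°.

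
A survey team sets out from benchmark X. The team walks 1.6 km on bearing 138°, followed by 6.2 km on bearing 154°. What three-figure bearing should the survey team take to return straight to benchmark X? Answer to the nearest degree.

Leg 1 (138°, 1.6 km): east 1.6 sin 138° = 1.07, north 1.6 cos 138° = -1.19
Leg 2 (154°, 6.2 km): east 6.2 sin 154° = 2.72, north 6.2 cos 154° = -5.57
Net displacement: 3.79 east, -6.76 north. Direction back to start is (-3.79, 6.76): bearing = atan2(-3.79, 6.76) mod 360° = 330.74° ≈ 331°.

331°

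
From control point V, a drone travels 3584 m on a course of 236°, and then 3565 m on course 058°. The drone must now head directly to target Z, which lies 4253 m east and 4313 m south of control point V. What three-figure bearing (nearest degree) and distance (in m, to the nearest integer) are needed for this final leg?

135°, 5939 m

Leg 1 (236°, 3584 m): east 3584 sin 236° = -2971.27, north 3584 cos 236° = -2004.15
Leg 2 (058°, 3565 m): east 3565 sin 58° = 3023.29, north 3565 cos 58° = 1889.16
Current position: (52.02, -114.99). Target: (4253, -4313). Remaining: Δeast = 4200.98, Δnorth = -4198.01.
Bearing = atan2(4200.98, -4198.01) mod 360° = 134.98°; distance = √((4200.98)² + (-4198.01)²) = 5938.986 m.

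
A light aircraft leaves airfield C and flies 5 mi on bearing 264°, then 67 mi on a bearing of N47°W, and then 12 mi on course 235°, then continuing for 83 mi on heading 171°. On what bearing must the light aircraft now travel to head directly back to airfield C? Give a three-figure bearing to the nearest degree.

Leg 1 (264°, 5 mi): east 5 sin 264° = -4.97, north 5 cos 264° = -0.52
Leg 2 (N47°W, 67 mi): east 67 sin 313° = -49.00, north 67 cos 313° = 45.69
Leg 3 (235°, 12 mi): east 12 sin 235° = -9.83, north 12 cos 235° = -6.88
Leg 4 (171°, 83 mi): east 83 sin 171° = 12.98, north 83 cos 171° = -81.98
Net displacement: -50.82 east, -43.69 north. Direction back to start is (50.82, 43.69): bearing = atan2(50.82, 43.69) mod 360° = 49.31° ≈ 049°.

049°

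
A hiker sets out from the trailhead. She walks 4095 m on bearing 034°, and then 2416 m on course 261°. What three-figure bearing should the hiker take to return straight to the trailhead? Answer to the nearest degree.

Leg 1 (034°, 4095 m): east 4095 sin 34° = 2289.89, north 4095 cos 34° = 3394.91
Leg 2 (261°, 2416 m): east 2416 sin 261° = -2386.26, north 2416 cos 261° = -377.95
Net displacement: -96.36 east, 3016.96 north. Direction back to start is (96.36, -3016.96): bearing = atan2(96.36, -3016.96) mod 360° = 178.17° ≈ 178°.

178°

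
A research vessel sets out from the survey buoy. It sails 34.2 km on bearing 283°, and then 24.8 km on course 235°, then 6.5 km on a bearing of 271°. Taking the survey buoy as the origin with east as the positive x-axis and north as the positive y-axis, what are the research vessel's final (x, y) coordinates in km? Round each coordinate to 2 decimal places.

(-60.14, -6.42)

Leg 1 (283°, 34.2 km): east 34.2 sin 283° = -33.32, north 34.2 cos 283° = 7.69
Leg 2 (235°, 24.8 km): east 24.8 sin 235° = -20.31, north 24.8 cos 235° = -14.22
Leg 3 (271°, 6.5 km): east 6.5 sin 271° = -6.50, north 6.5 cos 271° = 0.11
Summing: -60.14 km east, -6.42 km north → (-60.14, -6.42).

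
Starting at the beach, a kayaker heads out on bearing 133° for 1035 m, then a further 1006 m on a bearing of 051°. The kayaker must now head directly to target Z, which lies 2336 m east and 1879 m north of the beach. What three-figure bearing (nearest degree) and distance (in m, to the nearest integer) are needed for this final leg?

Leg 1 (133°, 1035 m): east 1035 sin 133° = 756.95, north 1035 cos 133° = -705.87
Leg 2 (051°, 1006 m): east 1006 sin 51° = 781.81, north 1006 cos 51° = 633.10
Current position: (1538.76, -72.77). Target: (2336, 1879). Remaining: Δeast = 797.24, Δnorth = 1951.77.
Bearing = atan2(797.24, 1951.77) mod 360° = 22.22°; distance = √((797.24)² + (1951.77)²) = 2108.318 m.

022°, 2108 m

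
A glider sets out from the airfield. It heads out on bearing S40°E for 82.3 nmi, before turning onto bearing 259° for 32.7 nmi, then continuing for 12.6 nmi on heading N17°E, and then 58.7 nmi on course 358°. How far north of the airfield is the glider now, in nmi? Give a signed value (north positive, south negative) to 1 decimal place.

Leg 1 (S40°E, 82.3 nmi): east 82.3 sin 140° = 52.90, north 82.3 cos 140° = -63.05
Leg 2 (259°, 32.7 nmi): east 32.7 sin 259° = -32.10, north 32.7 cos 259° = -6.24
Leg 3 (N17°E, 12.6 nmi): east 12.6 sin 17° = 3.68, north 12.6 cos 17° = 12.05
Leg 4 (358°, 58.7 nmi): east 58.7 sin 358° = -2.05, north 58.7 cos 358° = 58.66
Net north component: 1.43 nmi.

1.4 nmi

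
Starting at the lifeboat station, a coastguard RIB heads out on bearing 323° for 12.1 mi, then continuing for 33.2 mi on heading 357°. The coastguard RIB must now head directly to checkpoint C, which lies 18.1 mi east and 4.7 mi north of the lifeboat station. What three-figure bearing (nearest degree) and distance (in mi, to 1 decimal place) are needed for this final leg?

145°, 46.8 mi

Leg 1 (323°, 12.1 mi): east 12.1 sin 323° = -7.28, north 12.1 cos 323° = 9.66
Leg 2 (357°, 33.2 mi): east 33.2 sin 357° = -1.74, north 33.2 cos 357° = 33.15
Current position: (-9.02, 42.82). Target: (18.1, 4.7). Remaining: Δeast = 27.12, Δnorth = -38.12.
Bearing = atan2(27.12, -38.12) mod 360° = 144.57°; distance = √((27.12)² + (-38.12)²) = 46.781 mi.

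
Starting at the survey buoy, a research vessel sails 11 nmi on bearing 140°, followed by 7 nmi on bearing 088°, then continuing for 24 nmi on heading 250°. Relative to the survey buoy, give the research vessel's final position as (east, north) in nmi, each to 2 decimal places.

Leg 1 (140°, 11 nmi): east 11 sin 140° = 7.07, north 11 cos 140° = -8.43
Leg 2 (088°, 7 nmi): east 7 sin 88° = 7.00, north 7 cos 88° = 0.24
Leg 3 (250°, 24 nmi): east 24 sin 250° = -22.55, north 24 cos 250° = -8.21
Summing: -8.49 nmi east, -16.39 nmi north → (-8.49, -16.39).

(-8.49, -16.39)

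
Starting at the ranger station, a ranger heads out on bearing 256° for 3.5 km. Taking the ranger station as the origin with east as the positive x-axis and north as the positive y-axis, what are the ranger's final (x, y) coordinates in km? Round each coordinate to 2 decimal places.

(-3.40, -0.85)

Leg 1 (256°, 3.5 km): east 3.5 sin 256° = -3.40, north 3.5 cos 256° = -0.85
Summing: -3.40 km east, -0.85 km north → (-3.40, -0.85).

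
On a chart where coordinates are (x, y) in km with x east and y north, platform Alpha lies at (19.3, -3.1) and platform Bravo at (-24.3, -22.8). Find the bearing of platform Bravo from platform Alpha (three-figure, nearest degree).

Δeast = -24.3 − 19.3 = -43.60; Δnorth = -22.8 − -3.1 = -19.70.
Bearing = atan2(Δeast, Δnorth) mod 360° = 245.68° ≈ 246°.

246°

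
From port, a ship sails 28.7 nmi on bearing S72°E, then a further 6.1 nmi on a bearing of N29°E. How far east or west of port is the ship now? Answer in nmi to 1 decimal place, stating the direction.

30.3 nmi east

Leg 1 (S72°E, 28.7 nmi): east 28.7 sin 108° = 27.30, north 28.7 cos 108° = -8.87
Leg 2 (N29°E, 6.1 nmi): east 6.1 sin 29° = 2.96, north 6.1 cos 29° = 5.34
Net east component: 30.25 nmi.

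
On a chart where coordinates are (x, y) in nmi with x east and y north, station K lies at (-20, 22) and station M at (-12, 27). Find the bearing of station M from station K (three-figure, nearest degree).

058°

Δeast = -12 − -20 = 8.00; Δnorth = 27 − 22 = 5.00.
Bearing = atan2(Δeast, Δnorth) mod 360° = 57.99° ≈ 058°.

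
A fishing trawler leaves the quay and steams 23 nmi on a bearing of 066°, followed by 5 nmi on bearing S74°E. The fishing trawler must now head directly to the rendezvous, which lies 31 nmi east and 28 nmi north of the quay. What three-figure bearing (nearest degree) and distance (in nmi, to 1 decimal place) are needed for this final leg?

Leg 1 (066°, 23 nmi): east 23 sin 66° = 21.01, north 23 cos 66° = 9.35
Leg 2 (S74°E, 5 nmi): east 5 sin 106° = 4.81, north 5 cos 106° = -1.38
Current position: (25.82, 7.98). Target: (31, 28). Remaining: Δeast = 5.18, Δnorth = 20.02.
Bearing = atan2(5.18, 20.02) mod 360° = 14.51°; distance = √((5.18)² + (20.02)²) = 20.683 nmi.

015°, 20.7 nmi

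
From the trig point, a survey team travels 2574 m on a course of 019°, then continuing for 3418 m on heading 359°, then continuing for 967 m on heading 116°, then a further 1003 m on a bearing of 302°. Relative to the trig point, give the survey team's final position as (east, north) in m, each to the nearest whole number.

(797, 5959)

Leg 1 (019°, 2574 m): east 2574 sin 19° = 838.01, north 2574 cos 19° = 2433.76
Leg 2 (359°, 3418 m): east 3418 sin 359° = -59.65, north 3418 cos 359° = 3417.48
Leg 3 (116°, 967 m): east 967 sin 116° = 869.13, north 967 cos 116° = -423.90
Leg 4 (302°, 1003 m): east 1003 sin 302° = -850.59, north 1003 cos 302° = 531.51
Summing: 796.90 m east, 5958.85 m north → (797, 5959).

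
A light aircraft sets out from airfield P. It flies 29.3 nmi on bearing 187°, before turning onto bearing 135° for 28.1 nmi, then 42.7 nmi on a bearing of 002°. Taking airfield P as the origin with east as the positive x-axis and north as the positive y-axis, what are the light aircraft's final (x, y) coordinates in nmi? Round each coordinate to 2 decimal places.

(17.79, -6.28)

Leg 1 (187°, 29.3 nmi): east 29.3 sin 187° = -3.57, north 29.3 cos 187° = -29.08
Leg 2 (135°, 28.1 nmi): east 28.1 sin 135° = 19.87, north 28.1 cos 135° = -19.87
Leg 3 (002°, 42.7 nmi): east 42.7 sin 2° = 1.49, north 42.7 cos 2° = 42.67
Summing: 17.79 nmi east, -6.28 nmi north → (17.79, -6.28).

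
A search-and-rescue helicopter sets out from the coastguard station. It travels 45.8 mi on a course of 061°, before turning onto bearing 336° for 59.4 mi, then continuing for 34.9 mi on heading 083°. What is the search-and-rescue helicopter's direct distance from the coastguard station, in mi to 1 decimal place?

Leg 1 (061°, 45.8 mi): east 45.8 sin 61° = 40.06, north 45.8 cos 61° = 22.20
Leg 2 (336°, 59.4 mi): east 59.4 sin 336° = -24.16, north 59.4 cos 336° = 54.26
Leg 3 (083°, 34.9 mi): east 34.9 sin 83° = 34.64, north 34.9 cos 83° = 4.25
Net: 50.54 east, 80.72 north. Distance = √((50.54)² + (80.72)²) = 95.237 mi.

95.2 mi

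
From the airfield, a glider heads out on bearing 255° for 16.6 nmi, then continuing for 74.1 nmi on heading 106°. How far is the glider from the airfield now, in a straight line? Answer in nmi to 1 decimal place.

60.5 nmi

Leg 1 (255°, 16.6 nmi): east 16.6 sin 255° = -16.03, north 16.6 cos 255° = -4.30
Leg 2 (106°, 74.1 nmi): east 74.1 sin 106° = 71.23, north 74.1 cos 106° = -20.42
Net: 55.20 east, -24.72 north. Distance = √((55.20)² + (-24.72)²) = 60.478 nmi.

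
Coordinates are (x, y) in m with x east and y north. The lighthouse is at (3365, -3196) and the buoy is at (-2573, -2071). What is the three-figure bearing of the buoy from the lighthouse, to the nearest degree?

Δeast = -2573 − 3365 = -5938.00; Δnorth = -2071 − -3196 = 1125.00.
Bearing = atan2(Δeast, Δnorth) mod 360° = 280.73° ≈ 281°.

281°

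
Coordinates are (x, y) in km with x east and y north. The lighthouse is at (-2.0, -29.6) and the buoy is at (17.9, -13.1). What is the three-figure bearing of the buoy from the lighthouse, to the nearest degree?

Δeast = 17.9 − -2.0 = 19.90; Δnorth = -13.1 − -29.6 = 16.50.
Bearing = atan2(Δeast, Δnorth) mod 360° = 50.34° ≈ 050°.

050°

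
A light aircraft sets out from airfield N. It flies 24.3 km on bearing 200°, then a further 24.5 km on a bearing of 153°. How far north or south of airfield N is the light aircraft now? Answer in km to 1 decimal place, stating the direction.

44.7 km south

Leg 1 (200°, 24.3 km): east 24.3 sin 200° = -8.31, north 24.3 cos 200° = -22.83
Leg 2 (153°, 24.5 km): east 24.5 sin 153° = 11.12, north 24.5 cos 153° = -21.83
Net north component: -44.66 km.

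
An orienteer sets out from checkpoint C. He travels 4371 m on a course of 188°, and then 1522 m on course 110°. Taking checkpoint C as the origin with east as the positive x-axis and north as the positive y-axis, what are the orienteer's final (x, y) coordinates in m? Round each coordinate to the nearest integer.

(822, -4849)

Leg 1 (188°, 4371 m): east 4371 sin 188° = -608.33, north 4371 cos 188° = -4328.46
Leg 2 (110°, 1522 m): east 1522 sin 110° = 1430.21, north 1522 cos 110° = -520.55
Summing: 821.89 m east, -4849.02 m north → (822, -4849).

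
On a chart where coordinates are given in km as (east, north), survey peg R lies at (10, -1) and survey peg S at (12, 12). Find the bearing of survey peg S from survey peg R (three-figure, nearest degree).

009°

Δeast = 12 − 10 = 2.00; Δnorth = 12 − -1 = 13.00.
Bearing = atan2(Δeast, Δnorth) mod 360° = 8.75° ≈ 009°.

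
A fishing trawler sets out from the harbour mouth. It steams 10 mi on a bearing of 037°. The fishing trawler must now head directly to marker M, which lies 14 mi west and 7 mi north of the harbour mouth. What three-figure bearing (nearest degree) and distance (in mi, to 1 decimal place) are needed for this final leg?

267°, 20.0 mi

Leg 1 (037°, 10 mi): east 10 sin 37° = 6.02, north 10 cos 37° = 7.99
Current position: (6.02, 7.99). Target: (-14, 7). Remaining: Δeast = -20.02, Δnorth = -0.99.
Bearing = atan2(-20.02, -0.99) mod 360° = 267.18°; distance = √((-20.02)² + (-0.99)²) = 20.042 mi.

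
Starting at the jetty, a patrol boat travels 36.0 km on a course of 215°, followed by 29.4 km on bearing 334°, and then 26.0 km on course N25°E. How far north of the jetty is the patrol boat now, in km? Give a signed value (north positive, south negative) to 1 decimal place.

20.5 km

Leg 1 (215°, 36.0 km): east 36.0 sin 215° = -20.65, north 36.0 cos 215° = -29.49
Leg 2 (334°, 29.4 km): east 29.4 sin 334° = -12.89, north 29.4 cos 334° = 26.42
Leg 3 (N25°E, 26.0 km): east 26.0 sin 25° = 10.99, north 26.0 cos 25° = 23.56
Net north component: 20.50 km.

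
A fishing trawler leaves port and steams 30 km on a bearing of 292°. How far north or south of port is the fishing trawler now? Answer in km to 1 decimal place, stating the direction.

Leg 1 (292°, 30 km): east 30 sin 292° = -27.82, north 30 cos 292° = 11.24
Net north component: 11.24 km.

11.2 km north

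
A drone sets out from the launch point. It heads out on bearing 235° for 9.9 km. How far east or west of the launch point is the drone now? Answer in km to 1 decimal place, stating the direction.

8.1 km west

Leg 1 (235°, 9.9 km): east 9.9 sin 235° = -8.11, north 9.9 cos 235° = -5.68
Net east component: -8.11 km.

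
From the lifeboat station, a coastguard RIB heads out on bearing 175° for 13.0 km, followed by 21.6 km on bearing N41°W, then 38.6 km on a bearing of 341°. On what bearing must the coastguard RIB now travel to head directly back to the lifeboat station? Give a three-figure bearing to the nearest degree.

Leg 1 (175°, 13.0 km): east 13.0 sin 175° = 1.13, north 13.0 cos 175° = -12.95
Leg 2 (N41°W, 21.6 km): east 21.6 sin 319° = -14.17, north 21.6 cos 319° = 16.30
Leg 3 (341°, 38.6 km): east 38.6 sin 341° = -12.57, north 38.6 cos 341° = 36.50
Net displacement: -25.60 east, 39.85 north. Direction back to start is (25.60, -39.85): bearing = atan2(25.60, -39.85) mod 360° = 147.28° ≈ 147°.

147°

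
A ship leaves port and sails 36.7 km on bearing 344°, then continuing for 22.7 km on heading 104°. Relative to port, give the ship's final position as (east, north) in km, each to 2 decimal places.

(11.91, 29.79)

Leg 1 (344°, 36.7 km): east 36.7 sin 344° = -10.12, north 36.7 cos 344° = 35.28
Leg 2 (104°, 22.7 km): east 22.7 sin 104° = 22.03, north 22.7 cos 104° = -5.49
Summing: 11.91 km east, 29.79 km north → (11.91, 29.79).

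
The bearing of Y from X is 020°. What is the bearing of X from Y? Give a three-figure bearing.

200°

Back-bearing = 020° + 180° = 200°.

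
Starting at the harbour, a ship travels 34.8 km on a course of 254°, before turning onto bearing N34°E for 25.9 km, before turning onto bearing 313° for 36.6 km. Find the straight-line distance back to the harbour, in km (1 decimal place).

Leg 1 (254°, 34.8 km): east 34.8 sin 254° = -33.45, north 34.8 cos 254° = -9.59
Leg 2 (N34°E, 25.9 km): east 25.9 sin 34° = 14.48, north 25.9 cos 34° = 21.47
Leg 3 (313°, 36.6 km): east 36.6 sin 313° = -26.77, north 36.6 cos 313° = 24.96
Net: -45.74 east, 36.84 north. Distance = √((-45.74)² + (36.84)²) = 58.729 km.

58.7 km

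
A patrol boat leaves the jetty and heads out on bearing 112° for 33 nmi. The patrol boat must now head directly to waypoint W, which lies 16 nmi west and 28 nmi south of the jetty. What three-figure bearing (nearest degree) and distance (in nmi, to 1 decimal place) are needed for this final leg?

Leg 1 (112°, 33 nmi): east 33 sin 112° = 30.60, north 33 cos 112° = -12.36
Current position: (30.60, -12.36). Target: (-16, -28). Remaining: Δeast = -46.60, Δnorth = -15.64.
Bearing = atan2(-46.60, -15.64) mod 360° = 251.45°; distance = √((-46.60)² + (-15.64)²) = 49.151 nmi.

251°, 49.2 nmi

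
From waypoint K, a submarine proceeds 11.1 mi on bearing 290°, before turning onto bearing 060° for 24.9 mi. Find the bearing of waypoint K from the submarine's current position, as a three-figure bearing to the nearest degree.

Leg 1 (290°, 11.1 mi): east 11.1 sin 290° = -10.43, north 11.1 cos 290° = 3.80
Leg 2 (060°, 24.9 mi): east 24.9 sin 60° = 21.56, north 24.9 cos 60° = 12.45
Net displacement: 11.13 east, 16.25 north. Direction back to start is (-11.13, -16.25): bearing = atan2(-11.13, -16.25) mod 360° = 214.42° ≈ 214°.

214°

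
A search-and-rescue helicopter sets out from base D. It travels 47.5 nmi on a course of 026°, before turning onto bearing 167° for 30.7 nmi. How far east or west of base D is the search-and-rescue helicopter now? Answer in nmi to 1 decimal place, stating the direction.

27.7 nmi east

Leg 1 (026°, 47.5 nmi): east 47.5 sin 26° = 20.82, north 47.5 cos 26° = 42.69
Leg 2 (167°, 30.7 nmi): east 30.7 sin 167° = 6.91, north 30.7 cos 167° = -29.91
Net east component: 27.73 nmi.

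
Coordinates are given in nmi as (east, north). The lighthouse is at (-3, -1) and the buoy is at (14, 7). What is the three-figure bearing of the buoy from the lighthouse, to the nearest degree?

Δeast = 14 − -3 = 17.00; Δnorth = 7 − -1 = 8.00.
Bearing = atan2(Δeast, Δnorth) mod 360° = 64.80° ≈ 065°.

065°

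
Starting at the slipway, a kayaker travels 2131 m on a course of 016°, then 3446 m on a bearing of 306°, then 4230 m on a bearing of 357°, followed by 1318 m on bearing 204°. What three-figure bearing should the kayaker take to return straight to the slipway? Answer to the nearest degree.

Leg 1 (016°, 2131 m): east 2131 sin 16° = 587.38, north 2131 cos 16° = 2048.45
Leg 2 (306°, 3446 m): east 3446 sin 306° = -2787.87, north 3446 cos 306° = 2025.51
Leg 3 (357°, 4230 m): east 4230 sin 357° = -221.38, north 4230 cos 357° = 4224.20
Leg 4 (204°, 1318 m): east 1318 sin 204° = -536.08, north 1318 cos 204° = -1204.05
Net displacement: -2957.95 east, 7094.11 north. Direction back to start is (2957.95, -7094.11): bearing = atan2(2957.95, -7094.11) mod 360° = 157.37° ≈ 157°.

157°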